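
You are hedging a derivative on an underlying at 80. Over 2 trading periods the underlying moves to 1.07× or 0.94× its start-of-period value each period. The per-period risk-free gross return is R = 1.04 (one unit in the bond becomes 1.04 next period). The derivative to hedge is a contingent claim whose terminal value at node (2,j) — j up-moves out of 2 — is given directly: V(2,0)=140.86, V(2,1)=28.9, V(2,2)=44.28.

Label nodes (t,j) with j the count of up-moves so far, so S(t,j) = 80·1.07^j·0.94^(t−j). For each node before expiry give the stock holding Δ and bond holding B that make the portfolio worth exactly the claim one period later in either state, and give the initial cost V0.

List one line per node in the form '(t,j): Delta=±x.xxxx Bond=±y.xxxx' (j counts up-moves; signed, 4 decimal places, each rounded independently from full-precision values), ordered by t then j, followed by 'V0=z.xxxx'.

No-arbitrage ⇒ martingale measure with p* = (R−d)/(u−d) = 0.7692.
Terminal payoffs: V(2,0)=140.8600, V(2,1)=28.9000, V(2,2)=44.2800
  t=1,j=0: stock 75.2000 → up 80.4640 (V=28.9000), down 70.6880 (V=140.8600). Price 52.6317; hedge Δ=-11.4525, bond B=913.8624.
  t=1,j=1: stock 85.6000 → up 91.5920 (V=44.2800), down 80.4640 (V=28.9000). Price 39.1642; hedge Δ=1.3821, bond B=-79.1435.
  t=0,j=0: stock 80.0000 → up 85.6000 (V=39.1642), down 75.2000 (V=52.6317). Price 40.6462; hedge Δ=-1.2949, bond B=144.2420.
Root portfolio cost Δ·80+B reproduces V0=40.6462.

(0,0): Delta=-1.2949 Bond=144.2420
(1,0): Delta=-11.4525 Bond=913.8624
(1,1): Delta=1.3821 Bond=-79.1435
V0=40.6462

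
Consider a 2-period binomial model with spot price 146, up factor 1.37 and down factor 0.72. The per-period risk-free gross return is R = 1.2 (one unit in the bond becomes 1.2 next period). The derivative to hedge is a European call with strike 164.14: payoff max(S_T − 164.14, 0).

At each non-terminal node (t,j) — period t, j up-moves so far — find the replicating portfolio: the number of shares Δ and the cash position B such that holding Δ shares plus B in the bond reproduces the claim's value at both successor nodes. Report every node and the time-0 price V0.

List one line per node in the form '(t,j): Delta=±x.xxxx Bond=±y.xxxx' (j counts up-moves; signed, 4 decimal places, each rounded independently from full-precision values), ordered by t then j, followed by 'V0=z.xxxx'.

(0,0): Delta=0.7126 Bond=-62.4212
(1,0): Delta=0.0000 Bond=0.0000
(1,1): Delta=0.8452 Bond=-101.4345
V0=41.6142

The replicating-portfolio and risk-neutral prices coincide; use p* = (1.2−0.72)/(1.37−0.72) = 0.7385 for the latter.
Payoff layer (t=2): V(2,0)=0.0000, V(2,1)=0.0000, V(2,2)=109.8874
Node (1,0) S=105.1200: V=(p*·0.0000+(1−p*)·0.0000)/1.2=0.0000; Δ=(0.0000−0.0000)/(144.0144−75.6864)=0.0000; B=V−Δ·S=0.0000
Node (1,1) S=200.0200: V=(p*·109.8874+(1−p*)·0.0000)/1.2=67.6230; Δ=(109.8874−0.0000)/(274.0274−144.0144)=0.8452; B=V−Δ·S=-101.4345
Node (0,0) S=146.0000: V=(p*·67.6230+(1−p*)·0.0000)/1.2=41.6142; Δ=(67.6230−0.0000)/(200.0200−105.1200)=0.7126; B=V−Δ·S=-62.4212
Check: Δ(0,0)·S0 + B(0,0) = 41.6142 = V0.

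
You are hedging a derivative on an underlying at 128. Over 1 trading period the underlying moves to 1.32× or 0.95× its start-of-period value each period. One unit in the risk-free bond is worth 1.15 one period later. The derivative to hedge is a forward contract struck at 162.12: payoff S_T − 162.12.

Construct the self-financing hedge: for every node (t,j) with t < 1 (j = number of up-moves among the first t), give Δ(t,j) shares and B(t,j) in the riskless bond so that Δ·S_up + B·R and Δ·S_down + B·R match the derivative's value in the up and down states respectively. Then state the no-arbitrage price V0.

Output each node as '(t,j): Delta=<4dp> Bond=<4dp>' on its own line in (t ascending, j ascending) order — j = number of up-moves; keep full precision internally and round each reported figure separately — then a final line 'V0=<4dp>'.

(0,0): Delta=1.0000 Bond=-140.9739
V0=-12.9739

Risk-neutral probability p* = (R−d)/(u−d) = (1.15−0.95)/(1.32−0.95) = 0.5405.
Terminal payoffs: V(1,0)=-40.5200, V(1,1)=6.8400
  t=0,j=0: stock 128.0000 → up 168.9600 (V=6.8400), down 121.6000 (V=-40.5200). Price -12.9739; hedge Δ=1.0000, bond B=-140.9739.
The time-0 hedge costs -12.9739, which is the no-arbitrage price.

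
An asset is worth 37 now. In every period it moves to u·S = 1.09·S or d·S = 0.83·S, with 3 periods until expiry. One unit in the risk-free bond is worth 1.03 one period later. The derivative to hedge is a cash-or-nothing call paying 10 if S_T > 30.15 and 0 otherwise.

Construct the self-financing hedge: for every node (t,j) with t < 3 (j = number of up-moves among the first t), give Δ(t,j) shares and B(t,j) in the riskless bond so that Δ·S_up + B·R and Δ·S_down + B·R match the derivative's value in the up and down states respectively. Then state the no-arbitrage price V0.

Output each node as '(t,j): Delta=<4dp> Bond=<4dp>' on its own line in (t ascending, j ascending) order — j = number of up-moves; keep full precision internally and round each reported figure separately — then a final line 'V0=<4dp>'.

No-arbitrage ⇒ martingale measure with p* = (R−d)/(u−d) = 0.7692.
At expiry t=3: V(3,0)=0.0000, V(3,1)=0.0000, V(3,2)=10.0000, V(3,3)=10.0000
(2,0): S=25.4893. Δ = (V_up−V_dn)/(S_up−S_dn) = (0.0000−0.0000)/(27.7833−21.1561) = 0.0000. V = [p*·0.0000 + (1−p*)·0.0000]/1.03 = 0.0000. B = V − Δ·S = 0.0000.
(2,1): S=33.4739. Δ = (V_up−V_dn)/(S_up−S_dn) = (10.0000−0.0000)/(36.4866−27.7833) = 1.1490. V = [p*·10.0000 + (1−p*)·0.0000]/1.03 = 7.4683. B = V − Δ·S = -30.9933.
(2,2): S=43.9597. Δ = (V_up−V_dn)/(S_up−S_dn) = (10.0000−10.0000)/(47.9161−36.4866) = 0.0000. V = [p*·10.0000 + (1−p*)·10.0000]/1.03 = 9.7087. B = V − Δ·S = 9.7087.
(1,0): S=30.7100. Δ = (V_up−V_dn)/(S_up−S_dn) = (7.4683−0.0000)/(33.4739−25.4893) = 0.9353. V = [p*·7.4683 + (1−p*)·0.0000]/1.03 = 5.5775. B = V − Δ·S = -23.1466.
(1,1): S=40.3300. Δ = (V_up−V_dn)/(S_up−S_dn) = (9.7087−7.4683)/(43.9597−33.4739) = 0.2137. V = [p*·9.7087 + (1−p*)·7.4683]/1.03 = 8.9240. B = V − Δ·S = 0.3068.
(0,0): S=37.0000. Δ = (V_up−V_dn)/(S_up−S_dn) = (8.9240−5.5775)/(40.3300−30.7100) = 0.3479. V = [p*·8.9240 + (1−p*)·5.5775]/1.03 = 7.9143. B = V − Δ·S = -4.9568.
Self-financing check: at every node Δ·S+B equals the discounted successor values.

(0,0): Delta=0.3479 Bond=-4.9568
(1,0): Delta=0.9353 Bond=-23.1466
(1,1): Delta=0.2137 Bond=0.3068
(2,0): Delta=0.0000 Bond=0.0000
(2,1): Delta=1.1490 Bond=-30.9933
(2,2): Delta=0.0000 Bond=9.7087
V0=7.9143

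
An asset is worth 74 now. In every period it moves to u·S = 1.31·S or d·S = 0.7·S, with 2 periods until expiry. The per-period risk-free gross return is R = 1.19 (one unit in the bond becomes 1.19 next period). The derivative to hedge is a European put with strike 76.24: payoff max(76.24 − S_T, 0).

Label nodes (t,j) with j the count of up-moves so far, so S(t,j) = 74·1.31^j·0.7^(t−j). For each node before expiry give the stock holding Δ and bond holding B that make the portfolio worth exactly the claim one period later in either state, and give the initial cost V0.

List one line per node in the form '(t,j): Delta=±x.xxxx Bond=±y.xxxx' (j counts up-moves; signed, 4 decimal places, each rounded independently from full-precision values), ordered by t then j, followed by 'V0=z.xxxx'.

Since d<R<u, set p* = (R−d)/(u−d) = 0.8033; price each node as the discounted p*-expectation of its children.
Payoff layer (t=2): V(2,0)=39.9800, V(2,1)=8.3820, V(2,2)=0.0000
  t=1,j=0: stock 51.8000 → up 67.8580 (V=8.3820), down 36.2600 (V=39.9800). Price 12.2672; hedge Δ=-1.0000, bond B=64.0672.
  t=1,j=1: stock 96.9400 → up 126.9914 (V=0.0000), down 67.8580 (V=8.3820). Price 1.3856; hedge Δ=-0.1417, bond B=15.1266.
  t=0,j=0: stock 74.0000 → up 96.9400 (V=1.3856), down 51.8000 (V=12.2672). Price 2.9633; hedge Δ=-0.2411, bond B=20.8019.
The time-0 hedge costs 2.9633, which is the no-arbitrage price.

(0,0): Delta=-0.2411 Bond=20.8019
(1,0): Delta=-1.0000 Bond=64.0672
(1,1): Delta=-0.1417 Bond=15.1266
V0=2.9633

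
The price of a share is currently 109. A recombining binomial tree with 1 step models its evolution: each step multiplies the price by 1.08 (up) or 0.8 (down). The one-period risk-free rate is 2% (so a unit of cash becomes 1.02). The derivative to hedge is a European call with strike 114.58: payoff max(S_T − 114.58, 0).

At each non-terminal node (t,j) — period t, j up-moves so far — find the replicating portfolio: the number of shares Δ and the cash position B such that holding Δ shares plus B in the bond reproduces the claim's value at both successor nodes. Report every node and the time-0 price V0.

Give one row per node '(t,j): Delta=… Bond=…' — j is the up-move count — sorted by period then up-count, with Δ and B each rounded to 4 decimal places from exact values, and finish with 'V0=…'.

The replicating-portfolio and risk-neutral prices coincide; use p* = (1.02−0.8)/(1.08−0.8) = 0.7857 for the latter.
Terminal payoffs: V(1,0)=0.0000, V(1,1)=3.1400
Node (0,0) S=109.0000: V=(p*·3.1400+(1−p*)·0.0000)/1.02=2.4188; Δ=(3.1400−0.0000)/(117.7200−87.2000)=0.1029; B=V−Δ·S=-8.7955
Root portfolio cost Δ·109+B reproduces V0=2.4188.

(0,0): Delta=0.1029 Bond=-8.7955
V0=2.4188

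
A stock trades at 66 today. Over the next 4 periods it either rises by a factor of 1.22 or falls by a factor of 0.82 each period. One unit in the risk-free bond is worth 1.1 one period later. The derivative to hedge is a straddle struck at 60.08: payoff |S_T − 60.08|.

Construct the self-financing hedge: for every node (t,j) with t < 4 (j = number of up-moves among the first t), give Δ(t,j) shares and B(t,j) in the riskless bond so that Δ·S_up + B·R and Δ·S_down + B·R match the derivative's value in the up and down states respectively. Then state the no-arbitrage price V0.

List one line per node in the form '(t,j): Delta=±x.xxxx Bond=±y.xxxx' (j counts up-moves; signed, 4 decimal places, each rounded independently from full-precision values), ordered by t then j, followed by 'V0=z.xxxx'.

(0,0): Delta=0.8089 Bond=-26.4693
(1,0): Delta=0.3970 Bond=-6.8246
(1,1): Delta=0.9276 Bond=-38.6698
(2,0): Delta=-0.5718 Bond=35.4860
(2,1): Delta=0.6761 Bond=-25.9327
(2,2): Delta=1.0000 Bond=-49.6529
(3,0): Delta=-1.0000 Bond=54.6182
(3,1): Delta=-0.4484 Bond=32.3559
(3,2): Delta=1.0000 Bond=-54.6182
(3,3): Delta=1.0000 Bond=-54.6182
V0=26.9188

Under the risk-neutral measure, an up-move has probability p* = (R−d)/(u−d) = 0.7000 and values discount at R = 1.1.
Payoff layer (t=4): V(4,0)=30.2400, V(4,1)=15.6838, V(4,2)=5.9728, V(4,3)=38.1937, V(4,4)=86.1321
  t=3,j=0: stock 36.3903 → up 44.3962 (V=15.6838), down 29.8400 (V=30.2400). Price 18.2279; hedge Δ=-1.0000, bond B=54.6182.
  t=3,j=1: stock 54.1416 → up 66.0528 (V=5.9728), down 44.3962 (V=15.6838). Price 8.0783; hedge Δ=-0.4484, bond B=32.3559.
  t=3,j=2: stock 80.5522 → up 98.2737 (V=38.1937), down 66.0528 (V=5.9728). Price 25.9340; hedge Δ=1.0000, bond B=-54.6182.
  t=3,j=3: stock 119.8460 → up 146.2121 (V=86.1321), down 98.2737 (V=38.1937). Price 65.2278; hedge Δ=1.0000, bond B=-54.6182.
  t=2,j=0: stock 44.3784 → up 54.1416 (V=8.0783), down 36.3903 (V=18.2279). Price 10.1120; hedge Δ=-0.5718, bond B=35.4860.
  t=2,j=1: stock 66.0264 → up 80.5522 (V=25.9340), down 54.1416 (V=8.0783). Price 18.7066; hedge Δ=0.6761, bond B=-25.9327.
  t=2,j=2: stock 98.2344 → up 119.8460 (V=65.2278), down 80.5522 (V=25.9340). Price 48.5815; hedge Δ=1.0000, bond B=-49.6529.
  t=1,j=0: stock 54.1200 → up 66.0264 (V=18.7066), down 44.3784 (V=10.1120). Price 14.6620; hedge Δ=0.3970, bond B=-6.8246.
  t=1,j=1: stock 80.5200 → up 98.2344 (V=48.5815), down 66.0264 (V=18.7066). Price 36.0173; hedge Δ=0.9276, bond B=-38.6698.
  t=0,j=0: stock 66.0000 → up 80.5200 (V=36.0173), down 54.1200 (V=14.6620). Price 26.9188; hedge Δ=0.8089, bond B=-26.4693.
The time-0 hedge costs 26.9188, which is the no-arbitrage price.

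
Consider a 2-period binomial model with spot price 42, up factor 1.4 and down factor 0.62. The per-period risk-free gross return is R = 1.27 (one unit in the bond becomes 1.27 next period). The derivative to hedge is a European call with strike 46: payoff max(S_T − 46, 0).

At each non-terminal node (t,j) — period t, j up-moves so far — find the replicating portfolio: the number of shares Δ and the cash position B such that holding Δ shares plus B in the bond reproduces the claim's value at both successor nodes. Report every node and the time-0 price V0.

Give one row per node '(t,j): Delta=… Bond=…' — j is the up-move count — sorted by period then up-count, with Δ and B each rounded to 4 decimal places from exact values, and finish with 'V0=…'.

(0,0): Delta=0.7275 Bond=-14.9161
(1,0): Delta=0.0000 Bond=0.0000
(1,1): Delta=0.7919 Bond=-22.7321
V0=15.6378

The replicating-portfolio and risk-neutral prices coincide; use p* = (1.27−0.62)/(1.4−0.62) = 0.8333 for the latter.
At expiry t=2: V(2,0)=0.0000, V(2,1)=0.0000, V(2,2)=36.3200
Node (1,0) S=26.0400: V=(p*·0.0000+(1−p*)·0.0000)/1.27=0.0000; Δ=(0.0000−0.0000)/(36.4560−16.1448)=0.0000; B=V−Δ·S=0.0000
Node (1,1) S=58.8000: V=(p*·36.3200+(1−p*)·0.0000)/1.27=23.8320; Δ=(36.3200−0.0000)/(82.3200−36.4560)=0.7919; B=V−Δ·S=-22.7321
Node (0,0) S=42.0000: V=(p*·23.8320+(1−p*)·0.0000)/1.27=15.6378; Δ=(23.8320−0.0000)/(58.8000−26.0400)=0.7275; B=V−Δ·S=-14.9161
Check: Δ(0,0)·S0 + B(0,0) = 15.6378 = V0.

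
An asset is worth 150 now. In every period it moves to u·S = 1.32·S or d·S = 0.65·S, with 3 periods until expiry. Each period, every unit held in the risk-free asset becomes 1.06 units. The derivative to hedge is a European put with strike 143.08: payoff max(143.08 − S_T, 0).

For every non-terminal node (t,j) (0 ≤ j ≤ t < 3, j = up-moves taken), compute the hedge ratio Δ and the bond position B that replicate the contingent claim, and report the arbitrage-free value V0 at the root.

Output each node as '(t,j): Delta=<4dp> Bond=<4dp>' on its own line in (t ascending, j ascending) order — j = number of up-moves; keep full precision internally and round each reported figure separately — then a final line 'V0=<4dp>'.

No-arbitrage ⇒ martingale measure with p* = (R−d)/(u−d) = 0.6119.
At expiry t=3: V(3,0)=101.8863, V(3,1)=59.4250, V(3,2)=0.0000, V(3,3)=0.0000
(2,0): S=63.3750. Δ = (V_up−V_dn)/(S_up−S_dn) = (59.4250−101.8863)/(83.6550−41.1938) = -1.0000. V = [p*·59.4250 + (1−p*)·101.8863]/1.06 = 71.6061. B = V − Δ·S = 134.9811.
(2,1): S=128.7000. Δ = (V_up−V_dn)/(S_up−S_dn) = (0.0000−59.4250)/(169.8840−83.6550) = -0.6892. V = [p*·0.0000 + (1−p*)·59.4250]/1.06 = 21.7551. B = V − Δ·S = 110.4492.
(2,2): S=261.3600. Δ = (V_up−V_dn)/(S_up−S_dn) = (0.0000−0.0000)/(344.9952−169.8840) = 0.0000. V = [p*·0.0000 + (1−p*)·0.0000]/1.06 = 0.0000. B = V − Δ·S = 0.0000.
(1,0): S=97.5000. Δ = (V_up−V_dn)/(S_up−S_dn) = (21.7551−71.6061)/(128.7000−63.3750) = -0.7631. V = [p*·21.7551 + (1−p*)·71.6061]/1.06 = 38.7739. B = V − Δ·S = 113.1783.
(1,1): S=198.0000. Δ = (V_up−V_dn)/(S_up−S_dn) = (0.0000−21.7551)/(261.3600−128.7000) = -0.1640. V = [p*·0.0000 + (1−p*)·21.7551]/1.06 = 7.9644. B = V − Δ·S = 40.4348.
(0,0): S=150.0000. Δ = (V_up−V_dn)/(S_up−S_dn) = (7.9644−38.7739)/(198.0000−97.5000) = -0.3066. V = [p*·7.9644 + (1−p*)·38.7739]/1.06 = 18.7928. B = V − Δ·S = 64.7770.
Root portfolio cost Δ·150+B reproduces V0=18.7928.

(0,0): Delta=-0.3066 Bond=64.7770
(1,0): Delta=-0.7631 Bond=113.1783
(1,1): Delta=-0.1640 Bond=40.4348
(2,0): Delta=-1.0000 Bond=134.9811
(2,1): Delta=-0.6892 Bond=110.4492
(2,2): Delta=0.0000 Bond=0.0000
V0=18.7928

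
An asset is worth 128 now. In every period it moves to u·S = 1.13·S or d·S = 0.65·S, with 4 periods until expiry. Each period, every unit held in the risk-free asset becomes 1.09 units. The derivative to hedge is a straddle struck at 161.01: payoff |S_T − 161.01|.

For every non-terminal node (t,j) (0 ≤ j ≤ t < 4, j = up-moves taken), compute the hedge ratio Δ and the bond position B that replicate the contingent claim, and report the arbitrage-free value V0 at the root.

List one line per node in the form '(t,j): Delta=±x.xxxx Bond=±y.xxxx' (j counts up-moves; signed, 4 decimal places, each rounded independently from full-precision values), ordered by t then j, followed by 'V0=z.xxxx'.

No-arbitrage ⇒ martingale measure with p* = (R−d)/(u−d) = 0.9167.
Terminal payoffs: V(4,0)=138.1612, V(4,1)=121.2882, V(4,2)=91.9552, V(4,3)=40.9610, V(4,4)=47.6906
  t=3,j=0: stock 35.1520 → up 39.7218 (V=121.2882), down 22.8488 (V=138.1612). Price 112.5636; hedge Δ=-1.0000, bond B=147.7156.
  t=3,j=1: stock 61.1104 → up 69.0548 (V=91.9552), down 39.7218 (V=121.2882). Price 86.6052; hedge Δ=-1.0000, bond B=147.7156.
  t=3,j=2: stock 106.2381 → up 120.0490 (V=40.9610), down 69.0548 (V=91.9552). Price 41.4775; hedge Δ=-1.0000, bond B=147.7156.
  t=3,j=3: stock 184.6908 → up 208.7006 (V=47.6906), down 120.0490 (V=40.9610). Price 43.2384; hedge Δ=0.0759, bond B=29.2183.
  t=2,j=0: stock 54.0800 → up 61.1104 (V=86.6052), down 35.1520 (V=112.5636). Price 81.4389; hedge Δ=-1.0000, bond B=135.5189.
  t=2,j=1: stock 94.0160 → up 106.2381 (V=41.4775), down 61.1104 (V=86.6052). Price 41.5029; hedge Δ=-1.0000, bond B=135.5189.
  t=2,j=2: stock 163.4432 → up 184.6908 (V=43.2384), down 106.2381 (V=41.4775). Price 39.5336; hedge Δ=0.0224, bond B=35.8652.
  t=1,j=0: stock 83.2000 → up 94.0160 (V=41.5029), down 54.0800 (V=81.4389). Price 41.1293; hedge Δ=-1.0000, bond B=124.3293.
  t=1,j=1: stock 144.6400 → up 163.4432 (V=39.5336), down 94.0160 (V=41.5029). Price 36.4199; hedge Δ=-0.0284, bond B=40.5226.
  t=0,j=0: stock 128.0000 → up 144.6400 (V=36.4199), down 83.2000 (V=41.1293). Price 33.7728; hedge Δ=-0.0766, bond B=43.5839.
The time-0 hedge costs 33.7728, which is the no-arbitrage price.

(0,0): Delta=-0.0766 Bond=43.5839
(1,0): Delta=-1.0000 Bond=124.3293
(1,1): Delta=-0.0284 Bond=40.5226
(2,0): Delta=-1.0000 Bond=135.5189
(2,1): Delta=-1.0000 Bond=135.5189
(2,2): Delta=0.0224 Bond=35.8652
(3,0): Delta=-1.0000 Bond=147.7156
(3,1): Delta=-1.0000 Bond=147.7156
(3,2): Delta=-1.0000 Bond=147.7156
(3,3): Delta=0.0759 Bond=29.2183
V0=33.7728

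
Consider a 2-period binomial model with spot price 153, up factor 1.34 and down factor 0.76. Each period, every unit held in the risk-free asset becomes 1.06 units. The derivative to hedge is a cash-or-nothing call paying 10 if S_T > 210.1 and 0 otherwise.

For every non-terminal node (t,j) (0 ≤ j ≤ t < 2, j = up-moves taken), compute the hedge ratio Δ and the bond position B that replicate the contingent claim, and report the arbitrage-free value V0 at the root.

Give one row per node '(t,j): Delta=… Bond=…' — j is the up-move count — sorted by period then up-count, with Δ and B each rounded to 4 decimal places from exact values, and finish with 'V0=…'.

Under the risk-neutral measure, an up-move has probability p* = (R−d)/(u−d) = 0.5172 and values discount at R = 1.06.
Payoff layer (t=2): V(2,0)=0.0000, V(2,1)=0.0000, V(2,2)=10.0000
Node (1,0) S=116.2800: V=(p*·0.0000+(1−p*)·0.0000)/1.06=0.0000; Δ=(0.0000−0.0000)/(155.8152−88.3728)=0.0000; B=V−Δ·S=0.0000
Node (1,1) S=205.0200: V=(p*·10.0000+(1−p*)·0.0000)/1.06=4.8796; Δ=(10.0000−0.0000)/(274.7268−155.8152)=0.0841; B=V−Δ·S=-12.3617
Node (0,0) S=153.0000: V=(p*·4.8796+(1−p*)·0.0000)/1.06=2.3811; Δ=(4.8796−0.0000)/(205.0200−116.2800)=0.0550; B=V−Δ·S=-6.0321
Self-financing check: at every node Δ·S+B equals the discounted successor values.

(0,0): Delta=0.0550 Bond=-6.0321
(1,0): Delta=0.0000 Bond=0.0000
(1,1): Delta=0.0841 Bond=-12.3617
V0=2.3811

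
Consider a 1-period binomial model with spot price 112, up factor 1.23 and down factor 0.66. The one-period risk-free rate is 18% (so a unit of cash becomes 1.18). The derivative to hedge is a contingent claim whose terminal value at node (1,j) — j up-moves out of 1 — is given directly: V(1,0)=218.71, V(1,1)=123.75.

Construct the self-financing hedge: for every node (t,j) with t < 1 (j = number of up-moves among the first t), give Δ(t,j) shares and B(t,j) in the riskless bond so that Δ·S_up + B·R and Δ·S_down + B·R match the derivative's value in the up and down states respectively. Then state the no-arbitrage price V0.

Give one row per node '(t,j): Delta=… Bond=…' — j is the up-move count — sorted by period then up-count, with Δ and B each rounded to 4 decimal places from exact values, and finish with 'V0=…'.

(0,0): Delta=-1.4875 Bond=278.5285
V0=111.9321

Under the risk-neutral measure, an up-move has probability p* = (R−d)/(u−d) = 0.9123 and values discount at R = 1.18.
Terminal payoffs: V(1,0)=218.7100, V(1,1)=123.7500
Node (0,0) S=112.0000: V=(p*·123.7500+(1−p*)·218.7100)/1.18=111.9321; Δ=(123.7500−218.7100)/(137.7600−73.9200)=-1.4875; B=V−Δ·S=278.5285
Self-financing check: at every node Δ·S+B equals the discounted successor values.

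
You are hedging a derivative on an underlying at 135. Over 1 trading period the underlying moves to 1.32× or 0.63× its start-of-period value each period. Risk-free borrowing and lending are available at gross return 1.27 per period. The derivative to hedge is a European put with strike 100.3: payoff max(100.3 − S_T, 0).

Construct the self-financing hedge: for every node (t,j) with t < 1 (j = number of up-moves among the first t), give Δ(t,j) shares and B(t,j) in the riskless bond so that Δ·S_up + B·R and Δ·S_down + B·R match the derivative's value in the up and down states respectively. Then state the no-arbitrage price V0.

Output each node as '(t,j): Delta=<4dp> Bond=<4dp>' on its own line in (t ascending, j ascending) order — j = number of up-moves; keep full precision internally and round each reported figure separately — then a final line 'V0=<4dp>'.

No-arbitrage ⇒ martingale measure with p* = (R−d)/(u−d) = 0.9275.
Terminal payoffs: V(1,0)=15.2500, V(1,1)=0.0000
Node (0,0) S=135.0000: V=(p*·0.0000+(1−p*)·15.2500)/1.27=0.8701; Δ=(0.0000−15.2500)/(178.2000−85.0500)=-0.1637; B=V−Δ·S=22.9716
Root portfolio cost Δ·135+B reproduces V0=0.8701.

(0,0): Delta=-0.1637 Bond=22.9716
V0=0.8701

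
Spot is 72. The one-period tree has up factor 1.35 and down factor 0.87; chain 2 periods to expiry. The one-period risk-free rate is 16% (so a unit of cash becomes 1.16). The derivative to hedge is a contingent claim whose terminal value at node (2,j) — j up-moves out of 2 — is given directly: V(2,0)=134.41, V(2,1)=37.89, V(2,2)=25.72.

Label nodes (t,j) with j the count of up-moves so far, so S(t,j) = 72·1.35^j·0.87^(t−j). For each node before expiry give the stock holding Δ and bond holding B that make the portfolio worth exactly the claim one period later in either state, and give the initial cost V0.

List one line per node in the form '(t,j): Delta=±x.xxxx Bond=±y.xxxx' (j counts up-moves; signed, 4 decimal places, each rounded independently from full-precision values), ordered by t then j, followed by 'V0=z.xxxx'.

Under the risk-neutral measure, an up-move has probability p* = (R−d)/(u−d) = 0.6042 and values discount at R = 1.16.
Terminal payoffs: V(2,0)=134.4100, V(2,1)=37.8900, V(2,2)=25.7200
(1,0): S=62.6400. Δ = (V_up−V_dn)/(S_up−S_dn) = (37.8900−134.4100)/(84.5640−54.4968) = -3.2101. V = [p*·37.8900 + (1−p*)·134.4100]/1.16 = 65.5999. B = V − Δ·S = 266.6832.
(1,1): S=97.2000. Δ = (V_up−V_dn)/(S_up−S_dn) = (25.7200−37.8900)/(131.2200−84.5640) = -0.2608. V = [p*·25.7200 + (1−p*)·37.8900]/1.16 = 26.3253. B = V − Δ·S = 51.6794.
(0,0): S=72.0000. Δ = (V_up−V_dn)/(S_up−S_dn) = (26.3253−65.5999)/(97.2000−62.6400) = -1.1364. V = [p*·26.3253 + (1−p*)·65.5999]/1.16 = 36.0961. B = V − Δ·S = 117.9182.
Check: Δ(0,0)·S0 + B(0,0) = 36.0961 = V0.

(0,0): Delta=-1.1364 Bond=117.9182
(1,0): Delta=-3.2101 Bond=266.6832
(1,1): Delta=-0.2608 Bond=51.6794
V0=36.0961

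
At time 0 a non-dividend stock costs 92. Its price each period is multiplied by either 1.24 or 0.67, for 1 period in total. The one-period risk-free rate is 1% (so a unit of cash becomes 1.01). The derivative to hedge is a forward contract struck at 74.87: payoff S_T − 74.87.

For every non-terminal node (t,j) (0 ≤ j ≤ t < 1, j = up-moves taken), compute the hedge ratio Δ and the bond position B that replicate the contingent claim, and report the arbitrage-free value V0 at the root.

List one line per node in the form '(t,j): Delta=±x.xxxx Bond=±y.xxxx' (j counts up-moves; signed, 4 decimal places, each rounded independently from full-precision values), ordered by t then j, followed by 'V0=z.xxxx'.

(0,0): Delta=1.0000 Bond=-74.1287
V0=17.8713

Under the risk-neutral measure, an up-move has probability p* = (R−d)/(u−d) = 0.5965 and values discount at R = 1.01.
Terminal payoffs: V(1,0)=-13.2300, V(1,1)=39.2100
Node (0,0) S=92.0000: V=(p*·39.2100+(1−p*)·-13.2300)/1.01=17.8713; Δ=(39.2100−-13.2300)/(114.0800−61.6400)=1.0000; B=V−Δ·S=-74.1287
The time-0 hedge costs 17.8713, which is the no-arbitrage price.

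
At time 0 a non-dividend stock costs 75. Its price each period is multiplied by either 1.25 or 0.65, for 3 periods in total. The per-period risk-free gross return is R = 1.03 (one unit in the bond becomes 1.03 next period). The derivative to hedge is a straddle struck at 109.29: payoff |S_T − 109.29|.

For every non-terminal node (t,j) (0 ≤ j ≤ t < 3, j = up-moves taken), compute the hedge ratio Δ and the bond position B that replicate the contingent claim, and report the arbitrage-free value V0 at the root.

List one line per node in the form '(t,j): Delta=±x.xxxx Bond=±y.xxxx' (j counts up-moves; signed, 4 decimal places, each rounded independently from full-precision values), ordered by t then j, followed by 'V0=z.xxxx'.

Risk-neutral probability p* = (R−d)/(u−d) = (1.03−0.65)/(1.25−0.65) = 0.6333.
Terminal payoffs: V(3,0)=88.6931, V(3,1)=69.6806, V(3,2)=33.1181, V(3,3)=37.1944
  t=2,j=0: stock 31.6875 → up 39.6094 (V=69.6806), down 20.5969 (V=88.6931). Price 74.4193; hedge Δ=-1.0000, bond B=106.1068.
  t=2,j=1: stock 60.9375 → up 76.1719 (V=33.1181), down 39.6094 (V=69.6806). Price 45.1693; hedge Δ=-1.0000, bond B=106.1068.
  t=2,j=2: stock 117.1875 → up 146.4844 (V=37.1944), down 76.1719 (V=33.1181). Price 34.6600; hedge Δ=0.0580, bond B=27.8662.
  t=1,j=0: stock 48.7500 → up 60.9375 (V=45.1693), down 31.6875 (V=74.4193). Price 54.2663; hedge Δ=-1.0000, bond B=103.0163.
  t=1,j=1: stock 93.7500 → up 117.1875 (V=34.6600), down 60.9375 (V=45.1693). Price 37.3916; hedge Δ=-0.1868, bond B=54.9072.
  t=0,j=0: stock 75.0000 → up 93.7500 (V=37.3916), down 48.7500 (V=54.2663). Price 42.3097; hedge Δ=-0.3750, bond B=70.4342.
Each (Δ,B) replicates both successor values, so the strategy is self-financing and V0 is arbitrage-free.

(0,0): Delta=-0.3750 Bond=70.4342
(1,0): Delta=-1.0000 Bond=103.0163
(1,1): Delta=-0.1868 Bond=54.9072
(2,0): Delta=-1.0000 Bond=106.1068
(2,1): Delta=-1.0000 Bond=106.1068
(2,2): Delta=0.0580 Bond=27.8662
V0=42.3097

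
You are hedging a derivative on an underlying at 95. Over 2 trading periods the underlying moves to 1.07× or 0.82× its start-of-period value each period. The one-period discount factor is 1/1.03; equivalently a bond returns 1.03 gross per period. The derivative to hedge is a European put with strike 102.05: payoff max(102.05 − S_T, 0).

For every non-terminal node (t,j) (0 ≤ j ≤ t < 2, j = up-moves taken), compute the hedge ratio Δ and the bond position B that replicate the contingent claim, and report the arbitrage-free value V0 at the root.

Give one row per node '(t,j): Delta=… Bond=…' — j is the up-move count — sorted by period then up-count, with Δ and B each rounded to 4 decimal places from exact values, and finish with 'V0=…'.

No-arbitrage ⇒ martingale measure with p* = (R−d)/(u−d) = 0.8400.
Terminal values V(2,·): V(2,0)=38.1720, V(2,1)=18.6970, V(2,2)=0.0000
(1,0): S=77.9000. Δ = (V_up−V_dn)/(S_up−S_dn) = (18.6970−38.1720)/(83.3530−63.8780) = -1.0000. V = [p*·18.6970 + (1−p*)·38.1720]/1.03 = 21.1777. B = V − Δ·S = 99.0777.
(1,1): S=101.6500. Δ = (V_up−V_dn)/(S_up−S_dn) = (0.0000−18.6970)/(108.7655−83.3530) = -0.7357. V = [p*·0.0000 + (1−p*)·18.6970]/1.03 = 2.9044. B = V − Δ·S = 77.6924.
(0,0): S=95.0000. Δ = (V_up−V_dn)/(S_up−S_dn) = (2.9044−21.1777)/(101.6500−77.9000) = -0.7694. V = [p*·2.9044 + (1−p*)·21.1777]/1.03 = 5.6584. B = V − Δ·S = 78.7515.
Self-financing check: at every node Δ·S+B equals the discounted successor values.

(0,0): Delta=-0.7694 Bond=78.7515
(1,0): Delta=-1.0000 Bond=99.0777
(1,1): Delta=-0.7357 Bond=77.6924
V0=5.6584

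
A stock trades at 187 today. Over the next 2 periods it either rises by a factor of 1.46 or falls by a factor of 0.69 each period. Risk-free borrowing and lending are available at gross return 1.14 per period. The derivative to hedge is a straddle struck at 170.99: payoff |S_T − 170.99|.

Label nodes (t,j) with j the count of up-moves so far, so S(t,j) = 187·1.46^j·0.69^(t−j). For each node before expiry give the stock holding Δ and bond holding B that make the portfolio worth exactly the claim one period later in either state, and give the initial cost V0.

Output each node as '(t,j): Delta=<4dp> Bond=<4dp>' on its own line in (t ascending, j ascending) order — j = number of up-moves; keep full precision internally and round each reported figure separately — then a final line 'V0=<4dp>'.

(0,0): Delta=0.5850 Bond=-32.1819
(1,0): Delta=-0.6499 Bond=122.6462
(1,1): Delta=1.0000 Bond=-149.9912
V0=77.2127

Under the risk-neutral measure, an up-move has probability p* = (R−d)/(u−d) = 0.5844 and values discount at R = 1.14.
At expiry t=2: V(2,0)=81.9593, V(2,1)=17.3938, V(2,2)=227.6192
Node (1,0) S=129.0300: V=(p*·17.3938+(1−p*)·81.9593)/1.14=38.7949; Δ=(17.3938−81.9593)/(188.3838−89.0307)=-0.6499; B=V−Δ·S=122.6462
Node (1,1) S=273.0200: V=(p*·227.6192+(1−p*)·17.3938)/1.14=123.0288; Δ=(227.6192−17.3938)/(398.6092−188.3838)=1.0000; B=V−Δ·S=-149.9912
Node (0,0) S=187.0000: V=(p*·123.0288+(1−p*)·38.7949)/1.14=77.2127; Δ=(123.0288−38.7949)/(273.0200−129.0300)=0.5850; B=V−Δ·S=-32.1819
Self-financing check: at every node Δ·S+B equals the discounted successor values.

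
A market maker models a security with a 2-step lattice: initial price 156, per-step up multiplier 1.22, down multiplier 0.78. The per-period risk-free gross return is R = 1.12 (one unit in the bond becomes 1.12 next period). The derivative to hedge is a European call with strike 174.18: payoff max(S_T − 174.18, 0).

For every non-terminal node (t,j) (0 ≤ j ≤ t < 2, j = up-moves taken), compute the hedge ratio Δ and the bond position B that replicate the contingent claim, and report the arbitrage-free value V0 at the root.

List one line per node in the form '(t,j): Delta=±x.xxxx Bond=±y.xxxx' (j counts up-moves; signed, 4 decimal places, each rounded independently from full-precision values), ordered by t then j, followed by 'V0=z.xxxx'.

Since d<R<u, set p* = (R−d)/(u−d) = 0.7727; price each node as the discounted p*-expectation of its children.
At expiry t=2: V(2,0)=0.0000, V(2,1)=0.0000, V(2,2)=58.0104
Node (1,0) S=121.6800: V=(p*·0.0000+(1−p*)·0.0000)/1.12=0.0000; Δ=(0.0000−0.0000)/(148.4496−94.9104)=0.0000; B=V−Δ·S=0.0000
Node (1,1) S=190.3200: V=(p*·58.0104+(1−p*)·0.0000)/1.12=40.0234; Δ=(58.0104−0.0000)/(232.1904−148.4496)=0.6927; B=V−Δ·S=-91.8184
Node (0,0) S=156.0000: V=(p*·40.0234+(1−p*)·0.0000)/1.12=27.6136; Δ=(40.0234−0.0000)/(190.3200−121.6800)=0.5831; B=V−Δ·S=-63.3487
Root portfolio cost Δ·156+B reproduces V0=27.6136.

(0,0): Delta=0.5831 Bond=-63.3487
(1,0): Delta=0.0000 Bond=0.0000
(1,1): Delta=0.6927 Bond=-91.8184
V0=27.6136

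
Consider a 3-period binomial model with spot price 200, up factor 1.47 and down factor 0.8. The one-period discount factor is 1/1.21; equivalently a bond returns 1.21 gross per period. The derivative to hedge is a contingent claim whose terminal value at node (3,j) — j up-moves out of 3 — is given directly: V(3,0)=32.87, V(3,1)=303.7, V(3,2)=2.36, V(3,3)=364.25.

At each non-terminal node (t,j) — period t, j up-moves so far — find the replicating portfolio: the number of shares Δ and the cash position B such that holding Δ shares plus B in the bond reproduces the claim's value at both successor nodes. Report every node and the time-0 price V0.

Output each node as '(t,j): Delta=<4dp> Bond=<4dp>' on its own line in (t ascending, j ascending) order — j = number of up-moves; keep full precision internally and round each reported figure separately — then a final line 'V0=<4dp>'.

Since d<R<u, set p* = (R−d)/(u−d) = 0.6119; price each node as the discounted p*-expectation of its children.
Terminal payoffs: V(3,0)=32.8700, V(3,1)=303.7000, V(3,2)=2.3600, V(3,3)=364.2500
(2,0): S=128.0000. Δ = (V_up−V_dn)/(S_up−S_dn) = (303.7000−32.8700)/(188.1600−102.4000) = 3.1580. V = [p*·303.7000 + (1−p*)·32.8700]/1.21 = 164.1337. B = V − Δ·S = -240.0902.
(2,1): S=235.2000. Δ = (V_up−V_dn)/(S_up−S_dn) = (2.3600−303.7000)/(345.7440−188.1600) = -1.9122. V = [p*·2.3600 + (1−p*)·303.7000]/1.21 = 98.5933. B = V − Δ·S = 548.3545.
(2,2): S=432.1800. Δ = (V_up−V_dn)/(S_up−S_dn) = (364.2500−2.3600)/(635.3046−345.7440) = 1.2498. V = [p*·364.2500 + (1−p*)·2.3600]/1.21 = 184.9711. B = V − Δ·S = -355.1632.
(1,0): S=160.0000. Δ = (V_up−V_dn)/(S_up−S_dn) = (98.5933−164.1337)/(235.2000−128.0000) = -0.6114. V = [p*·98.5933 + (1−p*)·164.1337]/1.21 = 102.5016. B = V − Δ·S = 200.3231.
(1,1): S=294.0000. Δ = (V_up−V_dn)/(S_up−S_dn) = (184.9711−98.5933)/(432.1800−235.2000) = 0.4385. V = [p*·184.9711 + (1−p*)·98.5933]/1.21 = 125.1664. B = V − Δ·S = -3.7557.
(0,0): S=200.0000. Δ = (V_up−V_dn)/(S_up−S_dn) = (125.1664−102.5016)/(294.0000−160.0000) = 0.1691. V = [p*·125.1664 + (1−p*)·102.5016]/1.21 = 96.1745. B = V − Δ·S = 62.3463.
Each (Δ,B) replicates both successor values, so the strategy is self-financing and V0 is arbitrage-free.

(0,0): Delta=0.1691 Bond=62.3463
(1,0): Delta=-0.6114 Bond=200.3231
(1,1): Delta=0.4385 Bond=-3.7557
(2,0): Delta=3.1580 Bond=-240.0902
(2,1): Delta=-1.9122 Bond=548.3545
(2,2): Delta=1.2498 Bond=-355.1632
V0=96.1745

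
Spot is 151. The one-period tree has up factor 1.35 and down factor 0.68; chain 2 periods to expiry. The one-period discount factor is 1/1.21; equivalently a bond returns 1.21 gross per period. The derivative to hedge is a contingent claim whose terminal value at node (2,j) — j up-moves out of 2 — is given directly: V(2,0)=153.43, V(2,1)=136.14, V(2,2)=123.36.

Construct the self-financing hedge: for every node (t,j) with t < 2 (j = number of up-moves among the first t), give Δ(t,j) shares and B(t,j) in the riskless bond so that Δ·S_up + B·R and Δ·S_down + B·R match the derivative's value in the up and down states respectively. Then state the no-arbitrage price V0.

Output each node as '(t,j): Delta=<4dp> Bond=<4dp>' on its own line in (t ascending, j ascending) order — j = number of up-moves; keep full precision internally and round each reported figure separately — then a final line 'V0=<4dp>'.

(0,0): Delta=-0.1121 Bond=104.9655
(1,0): Delta=-0.2513 Bond=141.3042
(1,1): Delta=-0.0936 Bond=123.2320
V0=88.0389

No-arbitrage ⇒ martingale measure with p* = (R−d)/(u−d) = 0.7910.
Terminal values V(2,·): V(2,0)=153.4300, V(2,1)=136.1400, V(2,2)=123.3600
  t=1,j=0: stock 102.6800 → up 138.6180 (V=136.1400), down 69.8224 (V=153.4300). Price 115.4982; hedge Δ=-0.2513, bond B=141.3042.
  t=1,j=1: stock 203.8500 → up 275.1975 (V=123.3600), down 138.6180 (V=136.1400). Price 104.1574; hedge Δ=-0.0936, bond B=123.2320.
  t=0,j=0: stock 151.0000 → up 203.8500 (V=104.1574), down 102.6800 (V=115.4982). Price 88.0389; hedge Δ=-0.1121, bond B=104.9655.
The time-0 hedge costs 88.0389, which is the no-arbitrage price.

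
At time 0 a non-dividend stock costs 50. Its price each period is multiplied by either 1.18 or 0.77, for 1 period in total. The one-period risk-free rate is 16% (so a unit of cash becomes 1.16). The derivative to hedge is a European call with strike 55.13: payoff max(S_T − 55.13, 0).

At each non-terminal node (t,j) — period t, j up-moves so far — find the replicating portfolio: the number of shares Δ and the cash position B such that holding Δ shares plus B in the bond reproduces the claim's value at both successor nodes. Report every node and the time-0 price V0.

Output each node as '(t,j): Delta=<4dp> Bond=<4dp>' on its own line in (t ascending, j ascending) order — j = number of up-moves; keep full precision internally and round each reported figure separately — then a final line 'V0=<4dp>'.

(0,0): Delta=0.1888 Bond=-6.2656
V0=3.1735

Since d<R<u, set p* = (R−d)/(u−d) = 0.9512; price each node as the discounted p*-expectation of its children.
Terminal values V(1,·): V(1,0)=0.0000, V(1,1)=3.8700
(0,0): S=50.0000. Δ = (V_up−V_dn)/(S_up−S_dn) = (3.8700−0.0000)/(59.0000−38.5000) = 0.1888. V = [p*·3.8700 + (1−p*)·0.0000]/1.16 = 3.1735. B = V − Δ·S = -6.2656.
Self-financing check: at every node Δ·S+B equals the discounted successor values.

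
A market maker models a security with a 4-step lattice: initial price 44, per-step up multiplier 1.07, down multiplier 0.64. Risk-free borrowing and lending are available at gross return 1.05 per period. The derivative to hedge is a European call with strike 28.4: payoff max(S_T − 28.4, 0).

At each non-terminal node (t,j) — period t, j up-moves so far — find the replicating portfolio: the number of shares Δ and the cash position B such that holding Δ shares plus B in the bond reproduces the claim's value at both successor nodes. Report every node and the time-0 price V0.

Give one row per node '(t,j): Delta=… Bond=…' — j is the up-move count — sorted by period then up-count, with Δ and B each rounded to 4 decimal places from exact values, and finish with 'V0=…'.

(0,0): Delta=0.9527 Bond=-21.2009
(1,0): Delta=0.4152 Bond=-7.1270
(1,1): Delta=0.9683 Bond=-22.9992
(2,0): Delta=0.0000 Bond=0.0000
(2,1): Delta=0.4273 Bond=-7.8484
(2,2): Delta=0.9841 Bond=-24.9444
(3,0): Delta=0.0000 Bond=0.0000
(3,1): Delta=0.0000 Bond=0.0000
(3,2): Delta=0.4398 Bond=-8.6428
(3,3): Delta=1.0000 Bond=-27.0476
V0=20.7158

Risk-neutral probability p* = (R−d)/(u−d) = (1.05−0.64)/(1.07−0.64) = 0.9535.
Terminal payoffs: V(4,0)=0.0000, V(4,1)=0.0000, V(4,2)=0.0000, V(4,3)=6.0972, V(4,4)=29.2750
  t=3,j=0: stock 11.5343 → up 12.3417 (V=0.0000), down 7.3820 (V=0.0000). Price 0.0000; hedge Δ=0.0000, bond B=0.0000.
  t=3,j=1: stock 19.2840 → up 20.6338 (V=0.0000), down 12.3417 (V=0.0000). Price 0.0000; hedge Δ=0.0000, bond B=0.0000.
  t=3,j=2: stock 32.2404 → up 34.4972 (V=6.0972), down 20.6338 (V=0.0000). Price 5.5368; hedge Δ=0.4398, bond B=-8.6428.
  t=3,j=3: stock 53.9019 → up 57.6750 (V=29.2750), down 34.4972 (V=6.0972). Price 26.8543; hedge Δ=1.0000, bond B=-27.0476.
  t=2,j=0: stock 18.0224 → up 19.2840 (V=0.0000), down 11.5343 (V=0.0000). Price 0.0000; hedge Δ=0.0000, bond B=0.0000.
  t=2,j=1: stock 30.1312 → up 32.2404 (V=5.5368), down 19.2840 (V=0.0000). Price 5.0279; hedge Δ=0.4273, bond B=-7.8484.
  t=2,j=2: stock 50.3756 → up 53.9019 (V=26.8543), down 32.2404 (V=5.5368). Price 24.6312; hedge Δ=0.9841, bond B=-24.9444.
  t=1,j=0: stock 28.1600 → up 30.1312 (V=5.0279), down 18.0224 (V=0.0000). Price 4.5657; hedge Δ=0.4152, bond B=-7.1270.
  t=1,j=1: stock 47.0800 → up 50.3756 (V=24.6312), down 30.1312 (V=5.0279). Price 22.5899; hedge Δ=0.9683, bond B=-22.9992.
  t=0,j=0: stock 44.0000 → up 47.0800 (V=22.5899), down 28.1600 (V=4.5657). Price 20.7158; hedge Δ=0.9527, bond B=-21.2009.
Check: Δ(0,0)·S0 + B(0,0) = 20.7158 = V0.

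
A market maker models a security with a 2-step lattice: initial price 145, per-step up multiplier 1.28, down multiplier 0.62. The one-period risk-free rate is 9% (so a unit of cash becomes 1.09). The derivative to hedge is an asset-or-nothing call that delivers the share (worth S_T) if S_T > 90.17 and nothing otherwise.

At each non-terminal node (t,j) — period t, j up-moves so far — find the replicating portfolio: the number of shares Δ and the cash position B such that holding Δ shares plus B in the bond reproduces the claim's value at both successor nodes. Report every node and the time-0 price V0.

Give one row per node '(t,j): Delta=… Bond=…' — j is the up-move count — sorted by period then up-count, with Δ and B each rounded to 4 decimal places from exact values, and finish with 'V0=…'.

The replicating-portfolio and risk-neutral prices coincide; use p* = (1.09−0.62)/(1.28−0.62) = 0.7121 for the latter.
Terminal values V(2,·): V(2,0)=0.0000, V(2,1)=115.0720, V(2,2)=237.5680
Node (1,0) S=89.9000: V=(p*·115.0720+(1−p*)·0.0000)/1.09=75.1791; Δ=(115.0720−0.0000)/(115.0720−55.7380)=1.9394; B=V−Δ·S=-99.1724
Node (1,1) S=185.6000: V=(p*·237.5680+(1−p*)·115.0720)/1.09=185.6000; Δ=(237.5680−115.0720)/(237.5680−115.0720)=1.0000; B=V−Δ·S=0.0000
Node (0,0) S=145.0000: V=(p*·185.6000+(1−p*)·75.1791)/1.09=141.1121; Δ=(185.6000−75.1791)/(185.6000−89.9000)=1.1538; B=V−Δ·S=-26.1923
Each (Δ,B) replicates both successor values, so the strategy is self-financing and V0 is arbitrage-free.

(0,0): Delta=1.1538 Bond=-26.1923
(1,0): Delta=1.9394 Bond=-99.1724
(1,1): Delta=1.0000 Bond=0.0000
V0=141.1121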